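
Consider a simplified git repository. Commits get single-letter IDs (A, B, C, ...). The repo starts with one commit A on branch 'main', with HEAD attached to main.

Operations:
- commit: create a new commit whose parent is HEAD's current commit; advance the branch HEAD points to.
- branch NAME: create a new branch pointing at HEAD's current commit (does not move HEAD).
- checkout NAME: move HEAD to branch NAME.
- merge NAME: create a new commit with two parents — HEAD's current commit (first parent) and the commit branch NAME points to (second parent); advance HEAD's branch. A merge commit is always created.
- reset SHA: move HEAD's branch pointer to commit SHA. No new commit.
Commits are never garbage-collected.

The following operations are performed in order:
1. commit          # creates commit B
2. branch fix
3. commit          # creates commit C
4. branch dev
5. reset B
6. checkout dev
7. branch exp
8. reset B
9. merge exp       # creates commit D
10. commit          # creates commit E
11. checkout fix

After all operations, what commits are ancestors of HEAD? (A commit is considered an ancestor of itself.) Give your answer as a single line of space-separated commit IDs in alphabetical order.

After op 1 (commit): HEAD=main@B [main=B]
After op 2 (branch): HEAD=main@B [fix=B main=B]
After op 3 (commit): HEAD=main@C [fix=B main=C]
After op 4 (branch): HEAD=main@C [dev=C fix=B main=C]
After op 5 (reset): HEAD=main@B [dev=C fix=B main=B]
After op 6 (checkout): HEAD=dev@C [dev=C fix=B main=B]
After op 7 (branch): HEAD=dev@C [dev=C exp=C fix=B main=B]
After op 8 (reset): HEAD=dev@B [dev=B exp=C fix=B main=B]
After op 9 (merge): HEAD=dev@D [dev=D exp=C fix=B main=B]
After op 10 (commit): HEAD=dev@E [dev=E exp=C fix=B main=B]
After op 11 (checkout): HEAD=fix@B [dev=E exp=C fix=B main=B]

Answer: A B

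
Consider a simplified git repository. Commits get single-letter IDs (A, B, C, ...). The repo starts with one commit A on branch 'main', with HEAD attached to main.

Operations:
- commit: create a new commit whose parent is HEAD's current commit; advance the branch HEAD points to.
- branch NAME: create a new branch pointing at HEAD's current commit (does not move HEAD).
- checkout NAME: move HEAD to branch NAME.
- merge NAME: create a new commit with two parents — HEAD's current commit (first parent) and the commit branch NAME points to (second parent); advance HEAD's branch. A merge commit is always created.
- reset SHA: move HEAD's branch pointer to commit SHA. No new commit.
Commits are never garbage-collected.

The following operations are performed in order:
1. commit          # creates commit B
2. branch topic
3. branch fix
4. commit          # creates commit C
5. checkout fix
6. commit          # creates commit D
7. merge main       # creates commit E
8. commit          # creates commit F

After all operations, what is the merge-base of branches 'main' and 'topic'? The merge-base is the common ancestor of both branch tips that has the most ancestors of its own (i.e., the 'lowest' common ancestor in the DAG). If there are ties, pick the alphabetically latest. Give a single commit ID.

Answer: B

Derivation:
After op 1 (commit): HEAD=main@B [main=B]
After op 2 (branch): HEAD=main@B [main=B topic=B]
After op 3 (branch): HEAD=main@B [fix=B main=B topic=B]
After op 4 (commit): HEAD=main@C [fix=B main=C topic=B]
After op 5 (checkout): HEAD=fix@B [fix=B main=C topic=B]
After op 6 (commit): HEAD=fix@D [fix=D main=C topic=B]
After op 7 (merge): HEAD=fix@E [fix=E main=C topic=B]
After op 8 (commit): HEAD=fix@F [fix=F main=C topic=B]
ancestors(main=C): ['A', 'B', 'C']
ancestors(topic=B): ['A', 'B']
common: ['A', 'B']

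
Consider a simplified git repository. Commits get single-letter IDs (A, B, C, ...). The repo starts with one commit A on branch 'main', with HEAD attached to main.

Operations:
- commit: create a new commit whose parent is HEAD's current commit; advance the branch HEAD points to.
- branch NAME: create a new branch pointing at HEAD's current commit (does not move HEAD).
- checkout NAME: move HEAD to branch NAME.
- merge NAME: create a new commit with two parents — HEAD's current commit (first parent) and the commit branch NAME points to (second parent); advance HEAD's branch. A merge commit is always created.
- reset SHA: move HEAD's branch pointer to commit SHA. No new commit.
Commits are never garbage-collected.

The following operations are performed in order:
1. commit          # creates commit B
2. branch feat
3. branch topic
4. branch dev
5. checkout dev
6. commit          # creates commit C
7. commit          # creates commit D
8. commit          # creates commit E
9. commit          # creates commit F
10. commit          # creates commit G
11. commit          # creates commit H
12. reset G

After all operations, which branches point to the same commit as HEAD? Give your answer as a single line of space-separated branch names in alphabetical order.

Answer: dev

Derivation:
After op 1 (commit): HEAD=main@B [main=B]
After op 2 (branch): HEAD=main@B [feat=B main=B]
After op 3 (branch): HEAD=main@B [feat=B main=B topic=B]
After op 4 (branch): HEAD=main@B [dev=B feat=B main=B topic=B]
After op 5 (checkout): HEAD=dev@B [dev=B feat=B main=B topic=B]
After op 6 (commit): HEAD=dev@C [dev=C feat=B main=B topic=B]
After op 7 (commit): HEAD=dev@D [dev=D feat=B main=B topic=B]
After op 8 (commit): HEAD=dev@E [dev=E feat=B main=B topic=B]
After op 9 (commit): HEAD=dev@F [dev=F feat=B main=B topic=B]
After op 10 (commit): HEAD=dev@G [dev=G feat=B main=B topic=B]
After op 11 (commit): HEAD=dev@H [dev=H feat=B main=B topic=B]
After op 12 (reset): HEAD=dev@G [dev=G feat=B main=B topic=B]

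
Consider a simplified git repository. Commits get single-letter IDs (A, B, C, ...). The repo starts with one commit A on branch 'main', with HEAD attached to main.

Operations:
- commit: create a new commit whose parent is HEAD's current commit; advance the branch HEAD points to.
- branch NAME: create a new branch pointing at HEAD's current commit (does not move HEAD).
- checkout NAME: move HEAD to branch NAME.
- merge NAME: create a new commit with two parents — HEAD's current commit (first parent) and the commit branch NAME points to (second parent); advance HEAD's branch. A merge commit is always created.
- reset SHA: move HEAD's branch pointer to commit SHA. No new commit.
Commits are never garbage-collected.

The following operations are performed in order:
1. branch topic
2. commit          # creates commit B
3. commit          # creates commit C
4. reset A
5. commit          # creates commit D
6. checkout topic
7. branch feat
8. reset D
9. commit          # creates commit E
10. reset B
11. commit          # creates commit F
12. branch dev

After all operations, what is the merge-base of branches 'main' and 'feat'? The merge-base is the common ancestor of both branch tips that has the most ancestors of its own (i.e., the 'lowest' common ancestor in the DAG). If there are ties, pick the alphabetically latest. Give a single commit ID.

After op 1 (branch): HEAD=main@A [main=A topic=A]
After op 2 (commit): HEAD=main@B [main=B topic=A]
After op 3 (commit): HEAD=main@C [main=C topic=A]
After op 4 (reset): HEAD=main@A [main=A topic=A]
After op 5 (commit): HEAD=main@D [main=D topic=A]
After op 6 (checkout): HEAD=topic@A [main=D topic=A]
After op 7 (branch): HEAD=topic@A [feat=A main=D topic=A]
After op 8 (reset): HEAD=topic@D [feat=A main=D topic=D]
After op 9 (commit): HEAD=topic@E [feat=A main=D topic=E]
After op 10 (reset): HEAD=topic@B [feat=A main=D topic=B]
After op 11 (commit): HEAD=topic@F [feat=A main=D topic=F]
After op 12 (branch): HEAD=topic@F [dev=F feat=A main=D topic=F]
ancestors(main=D): ['A', 'D']
ancestors(feat=A): ['A']
common: ['A']

Answer: A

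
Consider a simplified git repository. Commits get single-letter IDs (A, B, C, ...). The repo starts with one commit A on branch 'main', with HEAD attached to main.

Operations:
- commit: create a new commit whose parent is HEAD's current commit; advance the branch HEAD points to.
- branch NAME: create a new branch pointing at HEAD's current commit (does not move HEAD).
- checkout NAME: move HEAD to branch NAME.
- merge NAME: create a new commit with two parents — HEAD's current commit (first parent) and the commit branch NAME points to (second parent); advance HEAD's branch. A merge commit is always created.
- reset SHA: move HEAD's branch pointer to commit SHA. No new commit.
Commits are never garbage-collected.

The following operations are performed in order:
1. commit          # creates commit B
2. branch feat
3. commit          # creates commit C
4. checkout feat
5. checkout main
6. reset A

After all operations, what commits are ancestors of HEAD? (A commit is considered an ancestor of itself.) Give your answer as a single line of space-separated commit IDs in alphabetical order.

After op 1 (commit): HEAD=main@B [main=B]
After op 2 (branch): HEAD=main@B [feat=B main=B]
After op 3 (commit): HEAD=main@C [feat=B main=C]
After op 4 (checkout): HEAD=feat@B [feat=B main=C]
After op 5 (checkout): HEAD=main@C [feat=B main=C]
After op 6 (reset): HEAD=main@A [feat=B main=A]

Answer: A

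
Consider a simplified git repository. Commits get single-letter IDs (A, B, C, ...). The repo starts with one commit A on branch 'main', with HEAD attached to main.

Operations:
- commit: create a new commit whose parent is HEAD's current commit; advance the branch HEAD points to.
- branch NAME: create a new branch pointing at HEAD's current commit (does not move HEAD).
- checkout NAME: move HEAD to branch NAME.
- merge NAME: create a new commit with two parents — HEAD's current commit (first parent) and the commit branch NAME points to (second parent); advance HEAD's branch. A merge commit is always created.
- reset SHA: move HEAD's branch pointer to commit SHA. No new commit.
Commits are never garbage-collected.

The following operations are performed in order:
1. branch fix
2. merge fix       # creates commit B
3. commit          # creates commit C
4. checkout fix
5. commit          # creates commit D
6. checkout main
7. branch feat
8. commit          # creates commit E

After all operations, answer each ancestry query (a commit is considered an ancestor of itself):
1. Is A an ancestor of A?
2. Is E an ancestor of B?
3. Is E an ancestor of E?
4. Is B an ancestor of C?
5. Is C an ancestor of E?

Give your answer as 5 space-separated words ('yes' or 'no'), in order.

Answer: yes no yes yes yes

Derivation:
After op 1 (branch): HEAD=main@A [fix=A main=A]
After op 2 (merge): HEAD=main@B [fix=A main=B]
After op 3 (commit): HEAD=main@C [fix=A main=C]
After op 4 (checkout): HEAD=fix@A [fix=A main=C]
After op 5 (commit): HEAD=fix@D [fix=D main=C]
After op 6 (checkout): HEAD=main@C [fix=D main=C]
After op 7 (branch): HEAD=main@C [feat=C fix=D main=C]
After op 8 (commit): HEAD=main@E [feat=C fix=D main=E]
ancestors(A) = {A}; A in? yes
ancestors(B) = {A,B}; E in? no
ancestors(E) = {A,B,C,E}; E in? yes
ancestors(C) = {A,B,C}; B in? yes
ancestors(E) = {A,B,C,E}; C in? yes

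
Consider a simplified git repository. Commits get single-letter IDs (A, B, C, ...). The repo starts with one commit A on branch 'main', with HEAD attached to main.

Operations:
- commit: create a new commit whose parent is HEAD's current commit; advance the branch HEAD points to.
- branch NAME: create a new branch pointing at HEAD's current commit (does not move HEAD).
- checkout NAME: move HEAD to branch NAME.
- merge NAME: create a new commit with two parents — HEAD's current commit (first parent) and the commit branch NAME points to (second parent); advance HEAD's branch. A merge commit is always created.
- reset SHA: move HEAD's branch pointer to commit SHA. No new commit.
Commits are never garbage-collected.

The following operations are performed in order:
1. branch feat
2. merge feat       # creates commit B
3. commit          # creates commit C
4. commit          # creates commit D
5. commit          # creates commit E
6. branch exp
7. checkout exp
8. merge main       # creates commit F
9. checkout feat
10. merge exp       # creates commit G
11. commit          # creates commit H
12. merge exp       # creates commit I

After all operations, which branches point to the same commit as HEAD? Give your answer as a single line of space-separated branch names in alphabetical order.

After op 1 (branch): HEAD=main@A [feat=A main=A]
After op 2 (merge): HEAD=main@B [feat=A main=B]
After op 3 (commit): HEAD=main@C [feat=A main=C]
After op 4 (commit): HEAD=main@D [feat=A main=D]
After op 5 (commit): HEAD=main@E [feat=A main=E]
After op 6 (branch): HEAD=main@E [exp=E feat=A main=E]
After op 7 (checkout): HEAD=exp@E [exp=E feat=A main=E]
After op 8 (merge): HEAD=exp@F [exp=F feat=A main=E]
After op 9 (checkout): HEAD=feat@A [exp=F feat=A main=E]
After op 10 (merge): HEAD=feat@G [exp=F feat=G main=E]
After op 11 (commit): HEAD=feat@H [exp=F feat=H main=E]
After op 12 (merge): HEAD=feat@I [exp=F feat=I main=E]

Answer: feat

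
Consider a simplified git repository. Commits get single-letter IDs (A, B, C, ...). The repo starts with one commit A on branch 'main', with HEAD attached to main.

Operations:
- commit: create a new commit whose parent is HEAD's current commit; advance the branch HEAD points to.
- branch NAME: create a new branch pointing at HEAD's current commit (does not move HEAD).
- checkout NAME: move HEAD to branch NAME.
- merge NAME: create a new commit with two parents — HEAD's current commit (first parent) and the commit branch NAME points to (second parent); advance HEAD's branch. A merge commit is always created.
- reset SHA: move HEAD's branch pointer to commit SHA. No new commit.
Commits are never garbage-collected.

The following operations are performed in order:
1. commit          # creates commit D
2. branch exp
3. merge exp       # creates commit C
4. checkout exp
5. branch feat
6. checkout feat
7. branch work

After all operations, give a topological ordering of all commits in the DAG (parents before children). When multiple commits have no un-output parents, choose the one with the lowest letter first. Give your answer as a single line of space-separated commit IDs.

After op 1 (commit): HEAD=main@D [main=D]
After op 2 (branch): HEAD=main@D [exp=D main=D]
After op 3 (merge): HEAD=main@C [exp=D main=C]
After op 4 (checkout): HEAD=exp@D [exp=D main=C]
After op 5 (branch): HEAD=exp@D [exp=D feat=D main=C]
After op 6 (checkout): HEAD=feat@D [exp=D feat=D main=C]
After op 7 (branch): HEAD=feat@D [exp=D feat=D main=C work=D]
commit A: parents=[]
commit C: parents=['D', 'D']
commit D: parents=['A']

Answer: A D C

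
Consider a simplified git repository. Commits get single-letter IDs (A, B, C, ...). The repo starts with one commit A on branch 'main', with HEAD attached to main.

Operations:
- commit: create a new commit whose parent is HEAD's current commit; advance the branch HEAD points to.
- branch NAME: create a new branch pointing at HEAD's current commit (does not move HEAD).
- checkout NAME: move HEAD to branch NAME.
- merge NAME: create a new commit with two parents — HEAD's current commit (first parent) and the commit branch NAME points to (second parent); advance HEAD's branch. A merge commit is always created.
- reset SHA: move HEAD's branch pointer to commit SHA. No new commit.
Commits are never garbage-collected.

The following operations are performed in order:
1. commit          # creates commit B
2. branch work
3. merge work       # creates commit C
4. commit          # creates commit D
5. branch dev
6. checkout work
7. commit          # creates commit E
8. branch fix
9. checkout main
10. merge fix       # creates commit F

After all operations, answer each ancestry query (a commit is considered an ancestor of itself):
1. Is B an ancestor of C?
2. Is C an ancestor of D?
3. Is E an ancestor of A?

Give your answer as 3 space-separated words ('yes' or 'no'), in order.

Answer: yes yes no

Derivation:
After op 1 (commit): HEAD=main@B [main=B]
After op 2 (branch): HEAD=main@B [main=B work=B]
After op 3 (merge): HEAD=main@C [main=C work=B]
After op 4 (commit): HEAD=main@D [main=D work=B]
After op 5 (branch): HEAD=main@D [dev=D main=D work=B]
After op 6 (checkout): HEAD=work@B [dev=D main=D work=B]
After op 7 (commit): HEAD=work@E [dev=D main=D work=E]
After op 8 (branch): HEAD=work@E [dev=D fix=E main=D work=E]
After op 9 (checkout): HEAD=main@D [dev=D fix=E main=D work=E]
After op 10 (merge): HEAD=main@F [dev=D fix=E main=F work=E]
ancestors(C) = {A,B,C}; B in? yes
ancestors(D) = {A,B,C,D}; C in? yes
ancestors(A) = {A}; E in? no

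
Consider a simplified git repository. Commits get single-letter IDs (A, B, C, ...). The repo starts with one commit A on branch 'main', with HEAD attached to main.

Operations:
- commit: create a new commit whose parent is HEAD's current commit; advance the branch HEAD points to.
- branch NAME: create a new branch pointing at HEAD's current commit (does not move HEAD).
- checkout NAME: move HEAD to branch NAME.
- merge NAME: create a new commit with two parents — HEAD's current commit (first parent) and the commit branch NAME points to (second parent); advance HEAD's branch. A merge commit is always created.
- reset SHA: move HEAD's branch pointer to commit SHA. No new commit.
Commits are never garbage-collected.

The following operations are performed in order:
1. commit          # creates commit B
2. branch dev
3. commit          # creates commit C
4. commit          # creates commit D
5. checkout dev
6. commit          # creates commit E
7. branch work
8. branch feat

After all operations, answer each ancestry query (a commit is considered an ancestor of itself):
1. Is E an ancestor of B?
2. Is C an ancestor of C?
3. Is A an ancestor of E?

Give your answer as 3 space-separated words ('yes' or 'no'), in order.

Answer: no yes yes

Derivation:
After op 1 (commit): HEAD=main@B [main=B]
After op 2 (branch): HEAD=main@B [dev=B main=B]
After op 3 (commit): HEAD=main@C [dev=B main=C]
After op 4 (commit): HEAD=main@D [dev=B main=D]
After op 5 (checkout): HEAD=dev@B [dev=B main=D]
After op 6 (commit): HEAD=dev@E [dev=E main=D]
After op 7 (branch): HEAD=dev@E [dev=E main=D work=E]
After op 8 (branch): HEAD=dev@E [dev=E feat=E main=D work=E]
ancestors(B) = {A,B}; E in? no
ancestors(C) = {A,B,C}; C in? yes
ancestors(E) = {A,B,E}; A in? yes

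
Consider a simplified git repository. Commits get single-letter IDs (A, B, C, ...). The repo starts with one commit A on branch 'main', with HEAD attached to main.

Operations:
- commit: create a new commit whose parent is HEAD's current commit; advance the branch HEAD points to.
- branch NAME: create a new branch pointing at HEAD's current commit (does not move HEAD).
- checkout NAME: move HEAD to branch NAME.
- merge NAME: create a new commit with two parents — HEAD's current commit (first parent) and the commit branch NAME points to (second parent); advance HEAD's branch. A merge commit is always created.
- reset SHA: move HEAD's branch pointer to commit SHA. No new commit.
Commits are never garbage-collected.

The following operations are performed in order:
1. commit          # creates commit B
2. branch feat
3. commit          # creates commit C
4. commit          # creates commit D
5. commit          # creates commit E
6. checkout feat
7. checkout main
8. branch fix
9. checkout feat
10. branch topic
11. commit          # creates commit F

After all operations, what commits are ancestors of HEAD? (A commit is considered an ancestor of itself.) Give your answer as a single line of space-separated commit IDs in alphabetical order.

Answer: A B F

Derivation:
After op 1 (commit): HEAD=main@B [main=B]
After op 2 (branch): HEAD=main@B [feat=B main=B]
After op 3 (commit): HEAD=main@C [feat=B main=C]
After op 4 (commit): HEAD=main@D [feat=B main=D]
After op 5 (commit): HEAD=main@E [feat=B main=E]
After op 6 (checkout): HEAD=feat@B [feat=B main=E]
After op 7 (checkout): HEAD=main@E [feat=B main=E]
After op 8 (branch): HEAD=main@E [feat=B fix=E main=E]
After op 9 (checkout): HEAD=feat@B [feat=B fix=E main=E]
After op 10 (branch): HEAD=feat@B [feat=B fix=E main=E topic=B]
After op 11 (commit): HEAD=feat@F [feat=F fix=E main=E topic=B]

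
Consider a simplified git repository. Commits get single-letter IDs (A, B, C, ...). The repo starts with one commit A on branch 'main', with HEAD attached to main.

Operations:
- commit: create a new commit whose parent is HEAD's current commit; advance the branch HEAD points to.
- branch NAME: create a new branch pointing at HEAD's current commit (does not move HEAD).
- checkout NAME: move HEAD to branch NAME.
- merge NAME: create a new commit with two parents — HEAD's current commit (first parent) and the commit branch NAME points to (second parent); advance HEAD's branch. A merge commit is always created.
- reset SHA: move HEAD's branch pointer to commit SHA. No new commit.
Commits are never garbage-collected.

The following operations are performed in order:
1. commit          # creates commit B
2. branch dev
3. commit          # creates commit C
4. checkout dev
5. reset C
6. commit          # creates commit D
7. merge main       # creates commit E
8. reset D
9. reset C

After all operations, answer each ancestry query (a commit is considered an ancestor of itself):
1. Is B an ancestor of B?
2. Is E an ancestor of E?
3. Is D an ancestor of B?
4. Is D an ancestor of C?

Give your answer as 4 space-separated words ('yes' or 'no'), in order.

After op 1 (commit): HEAD=main@B [main=B]
After op 2 (branch): HEAD=main@B [dev=B main=B]
After op 3 (commit): HEAD=main@C [dev=B main=C]
After op 4 (checkout): HEAD=dev@B [dev=B main=C]
After op 5 (reset): HEAD=dev@C [dev=C main=C]
After op 6 (commit): HEAD=dev@D [dev=D main=C]
After op 7 (merge): HEAD=dev@E [dev=E main=C]
After op 8 (reset): HEAD=dev@D [dev=D main=C]
After op 9 (reset): HEAD=dev@C [dev=C main=C]
ancestors(B) = {A,B}; B in? yes
ancestors(E) = {A,B,C,D,E}; E in? yes
ancestors(B) = {A,B}; D in? no
ancestors(C) = {A,B,C}; D in? no

Answer: yes yes no no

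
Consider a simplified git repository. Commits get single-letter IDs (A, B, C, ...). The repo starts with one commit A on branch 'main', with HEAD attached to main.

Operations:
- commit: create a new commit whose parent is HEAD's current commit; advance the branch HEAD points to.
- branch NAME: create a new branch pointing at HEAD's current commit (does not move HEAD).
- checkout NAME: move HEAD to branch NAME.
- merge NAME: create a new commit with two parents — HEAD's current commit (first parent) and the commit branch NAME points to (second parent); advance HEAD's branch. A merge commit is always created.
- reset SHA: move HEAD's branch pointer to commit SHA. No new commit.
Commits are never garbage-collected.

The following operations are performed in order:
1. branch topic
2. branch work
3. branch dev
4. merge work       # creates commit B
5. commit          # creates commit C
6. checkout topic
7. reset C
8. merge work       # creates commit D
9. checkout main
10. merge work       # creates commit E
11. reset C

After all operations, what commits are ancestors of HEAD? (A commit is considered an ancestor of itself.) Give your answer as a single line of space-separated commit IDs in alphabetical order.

Answer: A B C

Derivation:
After op 1 (branch): HEAD=main@A [main=A topic=A]
After op 2 (branch): HEAD=main@A [main=A topic=A work=A]
After op 3 (branch): HEAD=main@A [dev=A main=A topic=A work=A]
After op 4 (merge): HEAD=main@B [dev=A main=B topic=A work=A]
After op 5 (commit): HEAD=main@C [dev=A main=C topic=A work=A]
After op 6 (checkout): HEAD=topic@A [dev=A main=C topic=A work=A]
After op 7 (reset): HEAD=topic@C [dev=A main=C topic=C work=A]
After op 8 (merge): HEAD=topic@D [dev=A main=C topic=D work=A]
After op 9 (checkout): HEAD=main@C [dev=A main=C topic=D work=A]
After op 10 (merge): HEAD=main@E [dev=A main=E topic=D work=A]
After op 11 (reset): HEAD=main@C [dev=A main=C topic=D work=A]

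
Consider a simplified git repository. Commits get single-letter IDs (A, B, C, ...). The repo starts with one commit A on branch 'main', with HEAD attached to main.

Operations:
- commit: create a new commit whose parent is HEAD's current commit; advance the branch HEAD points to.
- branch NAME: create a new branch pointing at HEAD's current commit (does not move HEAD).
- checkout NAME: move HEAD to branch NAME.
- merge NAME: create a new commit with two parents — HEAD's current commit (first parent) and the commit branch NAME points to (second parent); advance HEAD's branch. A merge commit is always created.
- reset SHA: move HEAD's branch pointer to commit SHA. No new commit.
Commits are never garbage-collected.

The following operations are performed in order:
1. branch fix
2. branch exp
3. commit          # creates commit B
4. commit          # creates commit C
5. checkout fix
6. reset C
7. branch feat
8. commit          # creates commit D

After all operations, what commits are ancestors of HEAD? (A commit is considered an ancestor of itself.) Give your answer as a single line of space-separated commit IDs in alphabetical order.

After op 1 (branch): HEAD=main@A [fix=A main=A]
After op 2 (branch): HEAD=main@A [exp=A fix=A main=A]
After op 3 (commit): HEAD=main@B [exp=A fix=A main=B]
After op 4 (commit): HEAD=main@C [exp=A fix=A main=C]
After op 5 (checkout): HEAD=fix@A [exp=A fix=A main=C]
After op 6 (reset): HEAD=fix@C [exp=A fix=C main=C]
After op 7 (branch): HEAD=fix@C [exp=A feat=C fix=C main=C]
After op 8 (commit): HEAD=fix@D [exp=A feat=C fix=D main=C]

Answer: A B C D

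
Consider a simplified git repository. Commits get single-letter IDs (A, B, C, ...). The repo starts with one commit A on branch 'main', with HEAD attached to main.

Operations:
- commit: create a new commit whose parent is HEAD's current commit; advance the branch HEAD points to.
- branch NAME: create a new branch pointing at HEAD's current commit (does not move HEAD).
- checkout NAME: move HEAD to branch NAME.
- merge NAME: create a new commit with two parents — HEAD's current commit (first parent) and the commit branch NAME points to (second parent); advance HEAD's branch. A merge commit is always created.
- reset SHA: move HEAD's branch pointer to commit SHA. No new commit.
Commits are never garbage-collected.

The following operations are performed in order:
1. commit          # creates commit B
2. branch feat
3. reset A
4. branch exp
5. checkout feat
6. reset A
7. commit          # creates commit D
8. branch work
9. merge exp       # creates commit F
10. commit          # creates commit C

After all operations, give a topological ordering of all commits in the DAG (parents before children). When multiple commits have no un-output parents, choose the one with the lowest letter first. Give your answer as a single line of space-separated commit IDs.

After op 1 (commit): HEAD=main@B [main=B]
After op 2 (branch): HEAD=main@B [feat=B main=B]
After op 3 (reset): HEAD=main@A [feat=B main=A]
After op 4 (branch): HEAD=main@A [exp=A feat=B main=A]
After op 5 (checkout): HEAD=feat@B [exp=A feat=B main=A]
After op 6 (reset): HEAD=feat@A [exp=A feat=A main=A]
After op 7 (commit): HEAD=feat@D [exp=A feat=D main=A]
After op 8 (branch): HEAD=feat@D [exp=A feat=D main=A work=D]
After op 9 (merge): HEAD=feat@F [exp=A feat=F main=A work=D]
After op 10 (commit): HEAD=feat@C [exp=A feat=C main=A work=D]
commit A: parents=[]
commit B: parents=['A']
commit C: parents=['F']
commit D: parents=['A']
commit F: parents=['D', 'A']

Answer: A B D F C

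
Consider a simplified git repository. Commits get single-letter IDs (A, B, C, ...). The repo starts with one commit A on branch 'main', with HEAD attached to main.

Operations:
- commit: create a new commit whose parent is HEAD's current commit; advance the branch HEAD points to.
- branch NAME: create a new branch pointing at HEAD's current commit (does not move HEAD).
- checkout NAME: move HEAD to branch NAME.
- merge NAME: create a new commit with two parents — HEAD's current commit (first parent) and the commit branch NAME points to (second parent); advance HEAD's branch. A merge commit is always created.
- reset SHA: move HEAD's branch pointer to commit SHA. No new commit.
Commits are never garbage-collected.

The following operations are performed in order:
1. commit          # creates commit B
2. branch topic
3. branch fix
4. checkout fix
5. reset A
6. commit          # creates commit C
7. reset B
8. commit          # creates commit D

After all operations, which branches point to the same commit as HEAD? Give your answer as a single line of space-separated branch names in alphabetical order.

After op 1 (commit): HEAD=main@B [main=B]
After op 2 (branch): HEAD=main@B [main=B topic=B]
After op 3 (branch): HEAD=main@B [fix=B main=B topic=B]
After op 4 (checkout): HEAD=fix@B [fix=B main=B topic=B]
After op 5 (reset): HEAD=fix@A [fix=A main=B topic=B]
After op 6 (commit): HEAD=fix@C [fix=C main=B topic=B]
After op 7 (reset): HEAD=fix@B [fix=B main=B topic=B]
After op 8 (commit): HEAD=fix@D [fix=D main=B topic=B]

Answer: fix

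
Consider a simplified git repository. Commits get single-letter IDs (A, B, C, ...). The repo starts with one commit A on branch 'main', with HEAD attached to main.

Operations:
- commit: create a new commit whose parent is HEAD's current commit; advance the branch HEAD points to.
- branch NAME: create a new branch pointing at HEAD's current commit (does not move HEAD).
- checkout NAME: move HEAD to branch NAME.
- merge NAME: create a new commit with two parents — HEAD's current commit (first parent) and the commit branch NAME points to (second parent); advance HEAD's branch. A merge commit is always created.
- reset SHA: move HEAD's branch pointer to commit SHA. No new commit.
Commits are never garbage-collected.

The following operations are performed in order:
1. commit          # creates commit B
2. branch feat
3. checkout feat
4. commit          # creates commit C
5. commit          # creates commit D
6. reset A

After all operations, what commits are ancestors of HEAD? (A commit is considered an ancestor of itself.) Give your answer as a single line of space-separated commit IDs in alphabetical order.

After op 1 (commit): HEAD=main@B [main=B]
After op 2 (branch): HEAD=main@B [feat=B main=B]
After op 3 (checkout): HEAD=feat@B [feat=B main=B]
After op 4 (commit): HEAD=feat@C [feat=C main=B]
After op 5 (commit): HEAD=feat@D [feat=D main=B]
After op 6 (reset): HEAD=feat@A [feat=A main=B]

Answer: A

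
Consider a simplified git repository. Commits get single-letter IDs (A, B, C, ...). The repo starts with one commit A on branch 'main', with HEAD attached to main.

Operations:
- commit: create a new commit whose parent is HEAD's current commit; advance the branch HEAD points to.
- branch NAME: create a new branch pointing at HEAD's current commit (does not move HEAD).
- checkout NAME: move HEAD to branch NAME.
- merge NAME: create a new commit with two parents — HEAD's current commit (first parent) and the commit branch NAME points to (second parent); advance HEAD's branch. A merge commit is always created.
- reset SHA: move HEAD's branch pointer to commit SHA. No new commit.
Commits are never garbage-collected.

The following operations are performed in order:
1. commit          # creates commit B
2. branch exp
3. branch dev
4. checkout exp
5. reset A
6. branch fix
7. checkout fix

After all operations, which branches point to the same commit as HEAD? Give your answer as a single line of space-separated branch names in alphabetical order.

After op 1 (commit): HEAD=main@B [main=B]
After op 2 (branch): HEAD=main@B [exp=B main=B]
After op 3 (branch): HEAD=main@B [dev=B exp=B main=B]
After op 4 (checkout): HEAD=exp@B [dev=B exp=B main=B]
After op 5 (reset): HEAD=exp@A [dev=B exp=A main=B]
After op 6 (branch): HEAD=exp@A [dev=B exp=A fix=A main=B]
After op 7 (checkout): HEAD=fix@A [dev=B exp=A fix=A main=B]

Answer: exp fix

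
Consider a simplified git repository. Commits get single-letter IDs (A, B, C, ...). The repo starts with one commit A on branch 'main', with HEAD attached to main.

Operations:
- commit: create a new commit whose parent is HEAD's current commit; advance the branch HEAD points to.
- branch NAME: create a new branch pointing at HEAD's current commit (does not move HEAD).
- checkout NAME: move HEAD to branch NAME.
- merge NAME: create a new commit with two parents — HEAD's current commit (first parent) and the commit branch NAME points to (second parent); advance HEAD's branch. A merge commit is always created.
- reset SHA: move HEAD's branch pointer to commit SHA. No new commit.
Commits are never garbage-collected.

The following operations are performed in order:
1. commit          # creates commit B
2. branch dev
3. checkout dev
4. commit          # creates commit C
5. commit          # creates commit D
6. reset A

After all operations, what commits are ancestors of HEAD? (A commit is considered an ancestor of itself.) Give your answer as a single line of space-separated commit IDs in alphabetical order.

Answer: A

Derivation:
After op 1 (commit): HEAD=main@B [main=B]
After op 2 (branch): HEAD=main@B [dev=B main=B]
After op 3 (checkout): HEAD=dev@B [dev=B main=B]
After op 4 (commit): HEAD=dev@C [dev=C main=B]
After op 5 (commit): HEAD=dev@D [dev=D main=B]
After op 6 (reset): HEAD=dev@A [dev=A main=B]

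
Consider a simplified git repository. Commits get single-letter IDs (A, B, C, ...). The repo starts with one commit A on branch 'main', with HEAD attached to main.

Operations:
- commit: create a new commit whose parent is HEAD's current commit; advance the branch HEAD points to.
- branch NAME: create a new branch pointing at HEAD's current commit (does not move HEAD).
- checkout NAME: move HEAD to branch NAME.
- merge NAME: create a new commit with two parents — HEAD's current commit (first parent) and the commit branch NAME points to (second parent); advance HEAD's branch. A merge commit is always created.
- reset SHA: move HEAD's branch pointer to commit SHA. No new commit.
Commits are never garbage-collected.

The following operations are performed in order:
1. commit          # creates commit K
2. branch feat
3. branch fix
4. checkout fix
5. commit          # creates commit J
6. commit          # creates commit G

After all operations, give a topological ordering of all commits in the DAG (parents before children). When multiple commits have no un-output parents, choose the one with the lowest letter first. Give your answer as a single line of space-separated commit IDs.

After op 1 (commit): HEAD=main@K [main=K]
After op 2 (branch): HEAD=main@K [feat=K main=K]
After op 3 (branch): HEAD=main@K [feat=K fix=K main=K]
After op 4 (checkout): HEAD=fix@K [feat=K fix=K main=K]
After op 5 (commit): HEAD=fix@J [feat=K fix=J main=K]
After op 6 (commit): HEAD=fix@G [feat=K fix=G main=K]
commit A: parents=[]
commit G: parents=['J']
commit J: parents=['K']
commit K: parents=['A']

Answer: A K J G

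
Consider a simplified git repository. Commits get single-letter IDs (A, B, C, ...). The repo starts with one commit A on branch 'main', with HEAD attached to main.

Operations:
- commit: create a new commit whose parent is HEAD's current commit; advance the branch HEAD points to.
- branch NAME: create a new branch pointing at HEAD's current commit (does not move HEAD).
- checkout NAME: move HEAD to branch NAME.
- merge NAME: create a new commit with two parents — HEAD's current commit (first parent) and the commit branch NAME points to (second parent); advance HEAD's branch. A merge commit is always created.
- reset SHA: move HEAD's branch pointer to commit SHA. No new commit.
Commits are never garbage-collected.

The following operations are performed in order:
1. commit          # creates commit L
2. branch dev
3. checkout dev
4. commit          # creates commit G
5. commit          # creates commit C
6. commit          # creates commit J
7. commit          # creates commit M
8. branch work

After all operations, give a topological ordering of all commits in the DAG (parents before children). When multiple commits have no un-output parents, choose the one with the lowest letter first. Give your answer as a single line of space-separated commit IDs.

After op 1 (commit): HEAD=main@L [main=L]
After op 2 (branch): HEAD=main@L [dev=L main=L]
After op 3 (checkout): HEAD=dev@L [dev=L main=L]
After op 4 (commit): HEAD=dev@G [dev=G main=L]
After op 5 (commit): HEAD=dev@C [dev=C main=L]
After op 6 (commit): HEAD=dev@J [dev=J main=L]
After op 7 (commit): HEAD=dev@M [dev=M main=L]
After op 8 (branch): HEAD=dev@M [dev=M main=L work=M]
commit A: parents=[]
commit C: parents=['G']
commit G: parents=['L']
commit J: parents=['C']
commit L: parents=['A']
commit M: parents=['J']

Answer: A L G C J M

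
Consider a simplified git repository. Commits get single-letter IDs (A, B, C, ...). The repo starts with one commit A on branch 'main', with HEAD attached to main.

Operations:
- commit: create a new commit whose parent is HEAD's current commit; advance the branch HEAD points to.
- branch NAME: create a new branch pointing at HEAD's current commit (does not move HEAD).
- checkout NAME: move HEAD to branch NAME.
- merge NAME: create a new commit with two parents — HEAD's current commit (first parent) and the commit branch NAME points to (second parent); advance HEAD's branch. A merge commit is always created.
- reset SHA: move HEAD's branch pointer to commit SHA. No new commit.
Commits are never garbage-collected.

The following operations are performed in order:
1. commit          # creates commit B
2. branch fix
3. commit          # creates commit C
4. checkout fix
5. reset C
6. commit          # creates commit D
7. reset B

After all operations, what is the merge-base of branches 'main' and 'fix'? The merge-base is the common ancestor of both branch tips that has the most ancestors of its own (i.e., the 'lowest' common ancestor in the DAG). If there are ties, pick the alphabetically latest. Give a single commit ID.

Answer: B

Derivation:
After op 1 (commit): HEAD=main@B [main=B]
After op 2 (branch): HEAD=main@B [fix=B main=B]
After op 3 (commit): HEAD=main@C [fix=B main=C]
After op 4 (checkout): HEAD=fix@B [fix=B main=C]
After op 5 (reset): HEAD=fix@C [fix=C main=C]
After op 6 (commit): HEAD=fix@D [fix=D main=C]
After op 7 (reset): HEAD=fix@B [fix=B main=C]
ancestors(main=C): ['A', 'B', 'C']
ancestors(fix=B): ['A', 'B']
common: ['A', 'B']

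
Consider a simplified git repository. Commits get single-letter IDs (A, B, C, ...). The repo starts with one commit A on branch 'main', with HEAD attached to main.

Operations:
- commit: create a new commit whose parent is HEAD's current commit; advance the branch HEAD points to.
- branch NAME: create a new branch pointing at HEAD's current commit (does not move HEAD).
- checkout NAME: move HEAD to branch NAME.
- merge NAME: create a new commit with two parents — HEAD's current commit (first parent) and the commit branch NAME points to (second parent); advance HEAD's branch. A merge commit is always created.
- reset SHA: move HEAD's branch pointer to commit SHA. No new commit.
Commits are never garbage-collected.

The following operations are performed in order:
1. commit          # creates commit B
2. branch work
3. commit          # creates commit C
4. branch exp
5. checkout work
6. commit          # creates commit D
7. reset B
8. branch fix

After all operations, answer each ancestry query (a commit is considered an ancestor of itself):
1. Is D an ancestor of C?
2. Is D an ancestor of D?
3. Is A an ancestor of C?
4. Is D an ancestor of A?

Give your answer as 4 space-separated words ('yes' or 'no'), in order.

After op 1 (commit): HEAD=main@B [main=B]
After op 2 (branch): HEAD=main@B [main=B work=B]
After op 3 (commit): HEAD=main@C [main=C work=B]
After op 4 (branch): HEAD=main@C [exp=C main=C work=B]
After op 5 (checkout): HEAD=work@B [exp=C main=C work=B]
After op 6 (commit): HEAD=work@D [exp=C main=C work=D]
After op 7 (reset): HEAD=work@B [exp=C main=C work=B]
After op 8 (branch): HEAD=work@B [exp=C fix=B main=C work=B]
ancestors(C) = {A,B,C}; D in? no
ancestors(D) = {A,B,D}; D in? yes
ancestors(C) = {A,B,C}; A in? yes
ancestors(A) = {A}; D in? no

Answer: no yes yes no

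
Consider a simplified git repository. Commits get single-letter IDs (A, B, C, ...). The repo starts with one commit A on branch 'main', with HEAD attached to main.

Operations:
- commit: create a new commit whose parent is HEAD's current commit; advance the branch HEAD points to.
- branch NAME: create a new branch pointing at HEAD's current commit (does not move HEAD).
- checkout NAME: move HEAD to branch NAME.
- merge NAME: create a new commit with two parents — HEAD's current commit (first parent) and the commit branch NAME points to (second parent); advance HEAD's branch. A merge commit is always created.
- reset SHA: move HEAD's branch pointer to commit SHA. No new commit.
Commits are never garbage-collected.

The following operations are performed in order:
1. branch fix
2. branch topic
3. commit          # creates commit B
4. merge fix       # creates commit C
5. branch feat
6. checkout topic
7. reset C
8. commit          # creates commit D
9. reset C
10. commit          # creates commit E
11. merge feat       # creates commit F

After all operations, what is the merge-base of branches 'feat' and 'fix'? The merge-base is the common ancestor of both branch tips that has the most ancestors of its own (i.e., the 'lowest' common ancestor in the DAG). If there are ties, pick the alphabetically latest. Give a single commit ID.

After op 1 (branch): HEAD=main@A [fix=A main=A]
After op 2 (branch): HEAD=main@A [fix=A main=A topic=A]
After op 3 (commit): HEAD=main@B [fix=A main=B topic=A]
After op 4 (merge): HEAD=main@C [fix=A main=C topic=A]
After op 5 (branch): HEAD=main@C [feat=C fix=A main=C topic=A]
After op 6 (checkout): HEAD=topic@A [feat=C fix=A main=C topic=A]
After op 7 (reset): HEAD=topic@C [feat=C fix=A main=C topic=C]
After op 8 (commit): HEAD=topic@D [feat=C fix=A main=C topic=D]
After op 9 (reset): HEAD=topic@C [feat=C fix=A main=C topic=C]
After op 10 (commit): HEAD=topic@E [feat=C fix=A main=C topic=E]
After op 11 (merge): HEAD=topic@F [feat=C fix=A main=C topic=F]
ancestors(feat=C): ['A', 'B', 'C']
ancestors(fix=A): ['A']
common: ['A']

Answer: A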